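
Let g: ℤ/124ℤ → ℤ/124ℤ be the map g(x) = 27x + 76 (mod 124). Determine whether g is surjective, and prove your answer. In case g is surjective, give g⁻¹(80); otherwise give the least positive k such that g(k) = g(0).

Since gcd(27, 124) = 1, 27 is invertible modulo 124. Euclid's algorithm: 124 = 4·27 + 16, 27 = 1·16 + 11, 16 = 1·11 + 5, 11 = 2·5 + 1; back-substituting gives 1 = 23·27 − 5·124, so 27⁻¹ ≡ 23 (mod 124).
For any y ∈ ℤ/124ℤ, x = 23(y − 76) mod 124 satisfies g(x) = 27·23(y − 76) + 76 ≡ y (since 27·23 ≡ 1 mod 124). So every y has a preimage.
Thus g is surjective.
Since g is surjective, we compute g⁻¹(80): solve 27x + 76 ≡ 80 (mod 124), i.e. 27x ≡ 4 (mod 124).
Multiplying by 27⁻¹ = 23 gives x ≡ 23·4 = 92 ≡ 92 (mod 124).
Check: g(92) = 27·92 + 76 = 2560 = 20·124 + 80 ≡ 80 (mod 124).

92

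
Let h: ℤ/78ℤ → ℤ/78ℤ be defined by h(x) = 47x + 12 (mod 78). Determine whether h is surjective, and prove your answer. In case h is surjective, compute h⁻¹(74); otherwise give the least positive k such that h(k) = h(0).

Recall that surjectivity means every element of the codomain has a preimage under h.
Since gcd(47, 78) = 1, 47 is invertible modulo 78. Euclid's algorithm: 78 = 1·47 + 31, 47 = 1·31 + 16, 31 = 1·16 + 15, 16 = 1·15 + 1; back-substituting gives 1 = 5·47 − 3·78, so 47⁻¹ ≡ 5 (mod 78).
Then y ↦ 5(y − 12) is a two-sided inverse to h, so every y ∈ ℤ/78ℤ has a preimage.
Thus h is surjective.
Since h is surjective, we compute h⁻¹(74): solve 47x + 12 ≡ 74 (mod 78), i.e. 47x ≡ 62 (mod 78).
Multiplying by 47⁻¹ = 5 gives x ≡ 5·62 = 310 = 3·78 + 76 ≡ 76 (mod 78).
Check: h(76) = 47·76 + 12 = 3584 = 45·78 + 74 ≡ 74 (mod 78).

76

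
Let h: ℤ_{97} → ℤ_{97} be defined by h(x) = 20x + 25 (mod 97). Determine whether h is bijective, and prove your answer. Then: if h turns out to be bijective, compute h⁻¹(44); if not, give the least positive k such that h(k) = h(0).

Suppose h(x_1) = h(x_2) in ℤ_{97}. Then 20x_1 + 25 ≡ 20x_2 + 25 (mod 97), thus 20(x_1 − x_2) ≡ 0 (mod 97).
Since gcd(20, 97) = 1, 20 is invertible modulo 97, hence x_1 − x_2 ≡ 0 (mod 97), i.e. x_1 = x_2.
We now compute 20⁻¹ mod 97 explicitly. Euclid's algorithm: 97 = 4·20 + 17, 20 = 1·17 + 3, 17 = 5·3 + 2, 3 = 1·2 + 1; back-substituting gives 1 = 34·20 − 7·97, so 20⁻¹ ≡ 34 (mod 97).
For any y ∈ ℤ_{97}, x = 34(y − 25) mod 97 satisfies h(x) = 20·34(y − 25) + 25 ≡ y (since 20·34 ≡ 1 mod 97). So every y has a preimage.
Therefore h is bijective.
Since h is bijective, we compute h⁻¹(44): solve 20x + 25 ≡ 44 (mod 97), i.e. 20x ≡ 19 (mod 97).
Multiplying by 20⁻¹ = 34 gives x ≡ 34·19 = 646 = 6·97 + 64 ≡ 64 (mod 97).
Check: h(64) = 20·64 + 25 = 1305 = 13·97 + 44 ≡ 44 (mod 97).

64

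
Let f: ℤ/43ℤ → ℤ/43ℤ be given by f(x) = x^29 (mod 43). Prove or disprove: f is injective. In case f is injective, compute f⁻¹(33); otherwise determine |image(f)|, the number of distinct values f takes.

Since 43 is prime, the nonzero elements of ℤ/43ℤ form a cyclic group of order 42.
As gcd(29, 42) = 1, raising to the 29th power is a bijection on this group: if a^29 ≡ b^29 then (ab^{−1})^29 = 1, and the only element of order dividing gcd(29, 42) = 1 is 1, so a = b.
With f(0) = 0 this makes f injective on all of ℤ/43ℤ, hence bijective (finite equal-size domain and codomain). In particular f is injective.
Since f is injective, we find the preimage of 33. The inverse of x ↦ x^29 on (ℤ/43ℤ)^× is x ↦ x^29, because 29·29 = 841 = 20·42 + 1 ≡ 1 (mod 42) and x^{42} = 1 for x ≠ 0 (Fermat). So f⁻¹(33) = 33^29 mod 43.
Repeated squaring mod 43: 33^1 ≡ 33, 33^2 ≡ 33² = 1089 ≡ 14, 33^4 ≡ 14² = 196 ≡ 24, 33^8 ≡ 24² = 576 ≡ 17, 33^16 ≡ 17² = 289 ≡ 31. Since 29 = 16 + 8 + 4 + 1, 33^29 ≡ 31·17·24·33: 31·17 = 527 ≡ 11, then 11·24 = 264 ≡ 6, then 6·33 = 198 ≡ 26. So 33^29 ≡ 26 (mod 43).
Hence f⁻¹(33) = 26.

26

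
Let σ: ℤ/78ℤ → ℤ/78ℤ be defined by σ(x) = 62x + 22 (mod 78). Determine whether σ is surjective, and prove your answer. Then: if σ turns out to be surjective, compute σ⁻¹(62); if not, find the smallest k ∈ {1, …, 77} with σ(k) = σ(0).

39

By definition, surjectivity means every element of the codomain has a preimage under σ.
Since gcd(62, 78) = 2, we have 62x ≡ 0 (mod 2) for all x, so σ(x) ≡ 0 (mod 2).
But 1 ≢ 0 (mod 2), so 1 ∈ ℤ/78ℤ has no preimage. Thus σ is not surjective.
Since σ is not surjective, we find the least positive k with σ(k) = σ(0): this means 62k ≡ 0 (mod 78), i.e. 78 ∣ 62k. Since gcd(62, 78) = 2, dividing through by 2 this holds exactly when 39 ∣ 31k, and as gcd(31, 39) = 1, exactly when 39 ∣ k.
The smallest positive such k is 39.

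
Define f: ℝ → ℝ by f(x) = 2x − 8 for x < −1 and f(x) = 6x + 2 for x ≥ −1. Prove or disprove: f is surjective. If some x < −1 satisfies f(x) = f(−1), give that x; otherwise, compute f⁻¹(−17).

-9/2

Both pieces are strictly increasing (slopes 2 and 6), so each is injective on its own interval.
The left piece maps (−∞, −1) onto (−∞, −10); the right piece maps [−1, ∞) onto [−4, ∞).
The union (−∞, −10) ∪ [−4, ∞) omits the interval between −10 and −4; in particular −10 has no preimage. So f is not surjective.
Because the two images are disjoint, no x < −1 has f(x) = f(−1), so we compute f⁻¹(−17): −17 lies in (−∞, −10), so solve 2x − 8 = −17: x = (−17 + 8)/2 = −9/2.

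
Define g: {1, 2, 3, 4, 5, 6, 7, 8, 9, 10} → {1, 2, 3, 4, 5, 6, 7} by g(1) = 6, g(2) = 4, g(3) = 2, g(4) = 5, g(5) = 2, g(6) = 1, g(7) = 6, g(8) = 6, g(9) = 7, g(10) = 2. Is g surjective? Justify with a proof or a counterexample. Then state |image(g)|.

No element maps to 3, so g is not surjective.
The image of g is {1, 2, 4, 5, 6, 7}, which has 6 elements.

6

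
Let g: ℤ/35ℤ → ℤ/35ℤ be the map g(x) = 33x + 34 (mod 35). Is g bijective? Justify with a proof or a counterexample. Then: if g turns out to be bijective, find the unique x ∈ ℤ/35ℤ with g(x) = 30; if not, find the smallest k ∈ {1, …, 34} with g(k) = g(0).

By definition, injectivity means: for all s, t in the domain, g(s) = g(t) implies s = t.
Suppose g(s) = g(t) in ℤ/35ℤ. Then 33s + 34 ≡ 33t + 34 (mod 35), so 33(s − t) ≡ 0 (mod 35).
Since gcd(33, 35) = 1, 33 is invertible modulo 35, thus s − t ≡ 0 (mod 35), i.e. s = t.
We now compute 33⁻¹ mod 35 explicitly. Euclid's algorithm: 35 = 1·33 + 2, 33 = 16·2 + 1; back-substituting gives 1 = 17·33 − 16·35, so 33⁻¹ ≡ 17 (mod 35).
Then y ↦ 17(y − 34) is a two-sided inverse to g, so every y ∈ ℤ/35ℤ has a preimage.
Hence g is bijective.
Since g is bijective, we find g⁻¹(30): we need 33x ≡ 30 − 34 ≡ 31 (mod 35). Using 33⁻¹ = 17: x ≡ 17·31 = 527 = 15·35 + 2, so x = 2.
Check: g(2) = 33·2 + 34 = 100 = 2·35 + 30 ≡ 30 (mod 35).

2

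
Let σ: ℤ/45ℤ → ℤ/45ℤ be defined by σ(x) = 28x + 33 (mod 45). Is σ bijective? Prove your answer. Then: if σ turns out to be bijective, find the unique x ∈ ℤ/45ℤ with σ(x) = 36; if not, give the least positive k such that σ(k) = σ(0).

If σ(x_1) = σ(x_2), then 28x_1 ≡ 28x_2 (mod 45). Because gcd(28, 45) = 1, we may cancel 28 to get x_1 ≡ x_2 (mod 45).
We now compute 28⁻¹ mod 45 explicitly. Euclid's algorithm: 45 = 1·28 + 17, 28 = 1·17 + 11, 17 = 1·11 + 6, 11 = 1·6 + 5, 6 = 1·5 + 1; back-substituting gives 1 = 37·28 − 23·45, so 28⁻¹ ≡ 37 (mod 45).
For any y ∈ ℤ/45ℤ, x = 37(y − 33) mod 45 satisfies σ(x) = 28·37(y − 33) + 33 ≡ y (since 28·37 ≡ 1 mod 45). So every y has a preimage.
So σ is bijective.
Since σ is bijective, we find σ⁻¹(36): we need 28x ≡ 36 − 33 ≡ 3 (mod 45). Using 28⁻¹ = 37: x ≡ 37·3 = 111 = 2·45 + 21, so x = 21.
Check: σ(21) = 28·21 + 33 = 621 = 13·45 + 36 ≡ 36 (mod 45).

21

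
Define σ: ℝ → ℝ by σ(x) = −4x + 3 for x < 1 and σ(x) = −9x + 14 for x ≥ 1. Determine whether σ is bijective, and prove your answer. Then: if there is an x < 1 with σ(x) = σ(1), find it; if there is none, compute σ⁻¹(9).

-1/2

Both pieces are strictly decreasing (slopes −4 and −9), so each is injective on its own interval.
The left piece maps (−∞, 1) onto (−1, ∞); the right piece maps [1, ∞) onto (−∞, 5].
These images overlap. In particular σ(1) = 5 (right piece), and solving −4x + 3 = 5 on the left piece gives x = −1/2 < 1.
So σ(−1/2) = σ(1) with −1/2 ≠ 1, and σ is not injective, hence not bijective. This x = −1/2 is the requested value below 1.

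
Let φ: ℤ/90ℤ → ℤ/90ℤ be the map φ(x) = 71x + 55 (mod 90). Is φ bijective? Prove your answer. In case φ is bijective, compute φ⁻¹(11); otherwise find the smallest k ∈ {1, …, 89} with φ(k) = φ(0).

Suppose φ(x_1) = φ(x_2) in ℤ/90ℤ. Then 71x_1 + 55 ≡ 71x_2 + 55 (mod 90), hence 71(x_1 − x_2) ≡ 0 (mod 90).
Since gcd(71, 90) = 1, 71 is invertible modulo 90, therefore x_1 − x_2 ≡ 0 (mod 90), i.e. x_1 = x_2.
We now compute 71⁻¹ mod 90 explicitly. Euclid's algorithm: 90 = 1·71 + 19, 71 = 3·19 + 14, 19 = 1·14 + 5, 14 = 2·5 + 4, 5 = 1·4 + 1; back-substituting gives 1 = 71·71 − 56·90, so 71⁻¹ ≡ 71 (mod 90).
Then y ↦ 71(y − 55) is a two-sided inverse to φ, so every y ∈ ℤ/90ℤ has a preimage.
Therefore φ is bijective.
Since φ is bijective, we compute φ⁻¹(11): solve 71x + 55 ≡ 11 (mod 90), i.e. 71x ≡ 46 (mod 90).
Multiplying by 71⁻¹ = 71 gives x ≡ 71·46 = 3266 = 36·90 + 26 ≡ 26 (mod 90).
Check: φ(26) = 71·26 + 55 = 1901 = 21·90 + 11 ≡ 11 (mod 90).

26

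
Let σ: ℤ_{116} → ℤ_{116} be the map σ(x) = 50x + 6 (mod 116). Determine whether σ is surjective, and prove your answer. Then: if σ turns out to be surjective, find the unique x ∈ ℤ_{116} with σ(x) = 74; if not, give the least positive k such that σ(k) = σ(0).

58

By definition, surjectivity means every element of the codomain has a preimage under σ.
Since gcd(50, 116) = 2, we have 50x ≡ 0 (mod 2) for all x, so σ(x) ≡ 0 (mod 2).
But 1 ≢ 0 (mod 2), so 1 ∈ ℤ_{116} has no preimage. Therefore σ is not surjective.
Since σ is not surjective, we find the least positive k with σ(k) = σ(0): this means 50k ≡ 0 (mod 116), i.e. 116 ∣ 50k. Since gcd(50, 116) = 2, dividing through by 2 this holds exactly when 58 ∣ 25k, and as gcd(25, 58) = 1, exactly when 58 ∣ k.
The smallest positive such k is 58.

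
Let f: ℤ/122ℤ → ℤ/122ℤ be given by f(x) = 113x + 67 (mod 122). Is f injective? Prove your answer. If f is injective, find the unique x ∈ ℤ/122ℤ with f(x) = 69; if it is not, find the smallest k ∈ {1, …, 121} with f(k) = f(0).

54

Suppose f(u) = f(v) in ℤ/122ℤ. Then 113u + 67 ≡ 113v + 67 (mod 122), therefore 113(u − v) ≡ 0 (mod 122).
Since gcd(113, 122) = 1, 113 is invertible modulo 122, therefore u − v ≡ 0 (mod 122), i.e. u = v.
Hence f is injective.
We now compute 113⁻¹ mod 122 explicitly. Euclid's algorithm: 122 = 1·113 + 9, 113 = 12·9 + 5, 9 = 1·5 + 4, 5 = 1·4 + 1; back-substituting gives 1 = 27·113 − 25·122, so 113⁻¹ ≡ 27 (mod 122).
Since f is injective, we compute f⁻¹(69): solve 113x + 67 ≡ 69 (mod 122), i.e. 113x ≡ 2 (mod 122).
Multiplying by 113⁻¹ = 27 gives x ≡ 27·2 = 54 ≡ 54 (mod 122).
Check: f(54) = 113·54 + 67 = 6169 = 50·122 + 69 ≡ 69 (mod 122).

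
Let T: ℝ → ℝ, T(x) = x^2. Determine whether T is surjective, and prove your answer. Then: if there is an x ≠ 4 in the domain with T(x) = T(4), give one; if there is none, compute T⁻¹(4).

-4

Since 2 is even, x^2 ≥ 0 for all x ∈ ℝ, so −1 ∈ ℝ has no preimage. So T is not surjective.
For the follow-up, such an x exists: taking x = −4 ∈ ℝ gives T(−4) = 16 = T(4) with −4 ≠ 4.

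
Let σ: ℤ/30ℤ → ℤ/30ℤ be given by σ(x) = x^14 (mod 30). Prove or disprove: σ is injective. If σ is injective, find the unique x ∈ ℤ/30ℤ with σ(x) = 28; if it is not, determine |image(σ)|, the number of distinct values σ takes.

σ(2): Repeated squaring mod 30: 2^1 ≡ 2, 2^2 ≡ 2² = 4, 2^4 ≡ 4² = 16, 2^8 ≡ 16² = 256 ≡ 16. Since 14 = 8 + 4 + 2, 2^14 ≡ 16·16·4: 16·16 = 256 ≡ 16, then 16·4 = 64 ≡ 4. So 2^14 ≡ 4 (mod 30).
σ(8): Repeated squaring mod 30: 8^1 ≡ 8, 8^2 ≡ 8² = 64 ≡ 4, 8^4 ≡ 4² = 16, 8^8 ≡ 16² = 256 ≡ 16. Since 14 = 8 + 4 + 2, 8^14 ≡ 16·16·4: 16·16 = 256 ≡ 16, then 16·4 = 64 ≡ 4. So 8^14 ≡ 4 (mod 30).
So σ(2) = σ(8) = 4 while 2 ≠ 8, hence σ is not injective.
Since σ is not injective, we determine |image(σ)|. Computing x^14 mod 30 for each x (by repeated squaring, reducing mod 30 at every step), the values σ(0), σ(1), …, σ(29) are: 0, 1, 4, 9, 16, 25, 6, 19, 4, 21, 10, 1, 24, 19, 16, 15, 16, 19, 24, 1, 10, 21, 4, 19, 6, 25, 16, 9, 4, 1.
The distinct values are {0, 1, 4, 6, 9, 10, 15, 16, 19, 21, 24, 25}; there are 12 of them.

12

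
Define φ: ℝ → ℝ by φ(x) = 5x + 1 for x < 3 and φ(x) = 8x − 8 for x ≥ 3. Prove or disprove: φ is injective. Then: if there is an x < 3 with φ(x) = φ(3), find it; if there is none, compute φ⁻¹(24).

Both pieces are strictly increasing (slopes 5 and 8), so each is injective on its own interval.
The left piece maps (−∞, 3) onto (−∞, 16); the right piece maps [3, ∞) onto [16, ∞).
These images are disjoint, so no value is attained by both pieces. Therefore φ is injective.
Because the two images are disjoint, no x < 3 has φ(x) = φ(3), so we compute φ⁻¹(24): 24 lies in [16, ∞), so solve 8x − 8 = 24: x = (24 + 8)/8 = 4.

4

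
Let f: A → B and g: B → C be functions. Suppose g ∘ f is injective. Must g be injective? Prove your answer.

No. Take A = {1, 2}, B = {1, 2, 3, 4}, C = {1, 2, 3, 4}, f(a) = a for each a ∈ A, and g(b) = 3 if b ∈ {3, 4} else g(b) = b.
Then g ∘ f = f is injective (A ⊂ B and f is the inclusion), but g(3) = g(4) = 3 with 3 ≠ 4, so g is not injective.

not injective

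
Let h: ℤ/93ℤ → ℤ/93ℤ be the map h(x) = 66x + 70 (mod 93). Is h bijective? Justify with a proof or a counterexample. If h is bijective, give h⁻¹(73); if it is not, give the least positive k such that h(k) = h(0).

31

Recall: h is injective when h(a) = h(b) forces a = b.
We have gcd(66, 93) = 3 > 1. Taking a = 0 and b = 31: h(0) = 70 and h(31) = 66·31 + 70 = 2116 ≡ 70 (mod 93).
So h(0) = h(31) while 0 ≠ 31, thus h is not injective, hence not bijective.
Since h is not bijective, we find the least positive k with h(k) = h(0): this means 66k ≡ 0 (mod 93), i.e. 93 ∣ 66k. Since gcd(66, 93) = 3, dividing through by 3 this holds exactly when 31 ∣ 22k, and as gcd(22, 31) = 1, exactly when 31 ∣ k.
The smallest positive such k is 31.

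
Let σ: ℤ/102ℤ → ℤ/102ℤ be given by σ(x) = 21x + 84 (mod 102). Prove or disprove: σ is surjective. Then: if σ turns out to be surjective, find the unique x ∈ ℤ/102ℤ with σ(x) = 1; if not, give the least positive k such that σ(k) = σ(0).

Since gcd(21, 102) = 3, we have 21x ≡ 0 (mod 3) for all x, so σ(x) ≡ 0 (mod 3).
But 1 ≢ 0 (mod 3), so 1 ∈ ℤ/102ℤ has no preimage. So σ is not surjective.
Since σ is not surjective, we find the least positive k with σ(k) = σ(0): this means 21k ≡ 0 (mod 102), i.e. 102 ∣ 21k. Since gcd(21, 102) = 3, dividing through by 3 this holds exactly when 34 ∣ 7k, and as gcd(7, 34) = 1, exactly when 34 ∣ k.
The smallest positive such k is 34.

34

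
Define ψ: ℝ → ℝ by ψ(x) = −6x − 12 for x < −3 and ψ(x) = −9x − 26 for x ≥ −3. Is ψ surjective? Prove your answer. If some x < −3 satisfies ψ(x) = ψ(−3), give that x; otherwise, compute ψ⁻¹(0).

-26/9

Both pieces are strictly decreasing (slopes −6 and −9), so each is injective on its own interval.
The left piece maps (−∞, −3) onto (6, ∞); the right piece maps [−3, ∞) onto (−∞, 1].
The union (6, ∞) ∪ (−∞, 1] omits the interval between 6 and 1; in particular 6 has no preimage. So ψ is not surjective.
Because the two images are disjoint, no x < −3 has ψ(x) = ψ(−3), so we compute ψ⁻¹(0): 0 lies in (−∞, 1], so solve −9x − 26 = 0: x = (0 + 26)/(−9) = −26/9.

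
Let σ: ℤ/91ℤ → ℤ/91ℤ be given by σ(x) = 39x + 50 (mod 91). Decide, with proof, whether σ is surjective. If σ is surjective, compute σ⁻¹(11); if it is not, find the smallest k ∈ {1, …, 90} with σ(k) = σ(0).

Since gcd(39, 91) = 13, we have 39x ≡ 0 (mod 13) for all x, so σ(x) ≡ 11 (mod 13).
But 0 ≢ 11 (mod 13), so 0 ∈ ℤ/91ℤ has no preimage. Thus σ is not surjective.
Since σ is not surjective, we find the least positive k with σ(k) = σ(0): this means 39k ≡ 0 (mod 91), i.e. 91 ∣ 39k. Since gcd(39, 91) = 13, dividing through by 13 this holds exactly when 7 ∣ 3k, and as gcd(3, 7) = 1, exactly when 7 ∣ k.
The smallest positive such k is 7.

7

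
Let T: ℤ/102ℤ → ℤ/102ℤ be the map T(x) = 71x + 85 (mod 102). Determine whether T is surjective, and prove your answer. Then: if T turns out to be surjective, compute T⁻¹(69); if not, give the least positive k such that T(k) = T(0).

By definition, T is surjective if every y in the codomain equals T(x) for some x in the domain.
Since gcd(71, 102) = 1, 71 is invertible modulo 102. Euclid's algorithm: 102 = 1·71 + 31, 71 = 2·31 + 9, 31 = 3·9 + 4, 9 = 2·4 + 1; back-substituting gives 1 = 23·71 − 16·102, so 71⁻¹ ≡ 23 (mod 102).
Then y ↦ 23(y − 85) is a two-sided inverse to T, so every y ∈ ℤ/102ℤ has a preimage.
So T is surjective.
Since T is surjective, we compute T⁻¹(69): solve 71x + 85 ≡ 69 (mod 102), i.e. 71x ≡ 86 (mod 102).
Multiplying by 71⁻¹ = 23 gives x ≡ 23·86 = 1978 = 19·102 + 40 ≡ 40 (mod 102).
Check: T(40) = 71·40 + 85 = 2925 = 28·102 + 69 ≡ 69 (mod 102).

40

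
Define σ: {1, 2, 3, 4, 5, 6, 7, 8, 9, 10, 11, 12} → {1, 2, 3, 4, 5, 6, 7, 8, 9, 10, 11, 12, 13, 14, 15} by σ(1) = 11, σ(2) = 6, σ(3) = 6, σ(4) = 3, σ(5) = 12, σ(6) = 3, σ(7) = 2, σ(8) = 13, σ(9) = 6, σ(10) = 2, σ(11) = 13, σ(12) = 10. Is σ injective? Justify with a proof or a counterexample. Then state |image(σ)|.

σ(2) = 6 = σ(3) with 2 ≠ 3, so σ is not injective.
The image of σ is {2, 3, 6, 10, 11, 12, 13}, which has 7 elements.

7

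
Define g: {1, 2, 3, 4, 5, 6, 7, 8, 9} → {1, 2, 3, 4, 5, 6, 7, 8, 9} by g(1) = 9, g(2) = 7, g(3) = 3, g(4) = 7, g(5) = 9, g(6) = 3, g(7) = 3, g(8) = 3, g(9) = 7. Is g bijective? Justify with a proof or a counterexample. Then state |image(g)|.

g(2) = 7 = g(4) with 2 ≠ 4, so g is not injective, hence not bijective.
The image of g is {3, 7, 9}, which has 3 elements.

3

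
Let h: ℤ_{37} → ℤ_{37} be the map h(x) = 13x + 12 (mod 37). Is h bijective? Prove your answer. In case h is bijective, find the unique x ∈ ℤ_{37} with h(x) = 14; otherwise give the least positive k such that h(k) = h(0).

Suppose h(x_1) = h(x_2) in ℤ_{37}. Then 13x_1 + 12 ≡ 13x_2 + 12 (mod 37), hence 13(x_1 − x_2) ≡ 0 (mod 37).
Since gcd(13, 37) = 1, 13 is invertible modulo 37, so x_1 − x_2 ≡ 0 (mod 37), i.e. x_1 = x_2.
We now compute 13⁻¹ mod 37 explicitly. Euclid's algorithm: 37 = 2·13 + 11, 13 = 1·11 + 2, 11 = 5·2 + 1; back-substituting gives 1 = 20·13 − 7·37, so 13⁻¹ ≡ 20 (mod 37).
For any y ∈ ℤ_{37}, x = 20(y − 12) mod 37 satisfies h(x) = 13·20(y − 12) + 12 ≡ y (since 13·20 ≡ 1 mod 37). So every y has a preimage.
So h is bijective.
Since h is bijective, we find h⁻¹(14): we need 13x ≡ 14 − 12 ≡ 2 (mod 37). Using 13⁻¹ = 20: x ≡ 20·2 = 40 = 1·37 + 3, so x = 3.
Check: h(3) = 13·3 + 12 = 51 = 1·37 + 14 ≡ 14 (mod 37).

3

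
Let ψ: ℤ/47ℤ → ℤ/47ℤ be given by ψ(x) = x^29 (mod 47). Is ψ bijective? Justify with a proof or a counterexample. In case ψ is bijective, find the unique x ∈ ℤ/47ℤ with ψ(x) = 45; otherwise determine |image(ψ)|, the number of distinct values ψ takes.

Since 47 is prime, the nonzero elements of ℤ/47ℤ form a cyclic group of order 46.
As gcd(29, 46) = 1, raising to the 29th power is a bijection on this group: if s^29 ≡ t^29 then (st^{−1})^29 = 1, and the only element of order dividing gcd(29, 46) = 1 is 1, so s = t.
With ψ(0) = 0 this makes ψ injective on all of ℤ/47ℤ, hence bijective (finite equal-size domain and codomain). In particular ψ is bijective.
Since ψ is bijective, we find the preimage of 45. The inverse of x ↦ x^29 on (ℤ/47ℤ)^× is x ↦ x^27, because 29·27 = 783 = 17·46 + 1 ≡ 1 (mod 46) and x^{46} = 1 for x ≠ 0 (Fermat). So ψ⁻¹(45) = 45^27 mod 47.
Repeated squaring mod 47: 45^1 ≡ 45, 45^2 ≡ 45² = 2025 ≡ 4, 45^4 ≡ 4² = 16, 45^8 ≡ 16² = 256 ≡ 21, 45^16 ≡ 21² = 441 ≡ 18. Since 27 = 16 + 8 + 2 + 1, 45^27 ≡ 18·21·4·45: 18·21 = 378 ≡ 2, then 2·4 = 8, then 8·45 = 360 ≡ 31. So 45^27 ≡ 31 (mod 47).
Hence ψ⁻¹(45) = 31.

31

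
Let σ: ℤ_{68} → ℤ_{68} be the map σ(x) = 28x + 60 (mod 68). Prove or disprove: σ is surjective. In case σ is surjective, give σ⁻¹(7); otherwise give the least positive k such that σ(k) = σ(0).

17

Recall: surjectivity means every element of the codomain has a preimage under σ.
Since gcd(28, 68) = 4, we have 28x ≡ 0 (mod 4) for all x, so σ(x) ≡ 0 (mod 4).
But 1 ≢ 0 (mod 4), so 1 ∈ ℤ_{68} has no preimage. Thus σ is not surjective.
Since σ is not surjective, we find the least positive k with σ(k) = σ(0): this means 28k ≡ 0 (mod 68), i.e. 68 ∣ 28k. Since gcd(28, 68) = 4, dividing through by 4 this holds exactly when 17 ∣ 7k, and as gcd(7, 17) = 1, exactly when 17 ∣ k.
The smallest positive such k is 17.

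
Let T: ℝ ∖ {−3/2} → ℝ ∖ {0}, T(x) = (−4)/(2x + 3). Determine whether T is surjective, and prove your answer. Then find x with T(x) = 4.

-2

For any y ≠ 0, solving y(2x + 3) = −4 for x gives a well-defined x ≠ −3/2. So T is surjective.
Solving T(x) = 4: cross-multiplying gives −4 = 4(2x + 3), which rearranges to −8x = 16, so x = −2.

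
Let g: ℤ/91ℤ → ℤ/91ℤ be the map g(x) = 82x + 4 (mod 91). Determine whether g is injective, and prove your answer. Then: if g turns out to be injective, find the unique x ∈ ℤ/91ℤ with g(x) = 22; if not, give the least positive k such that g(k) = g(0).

Suppose g(a) = g(b) in ℤ/91ℤ. Then 82a + 4 ≡ 82b + 4 (mod 91), thus 82(a − b) ≡ 0 (mod 91).
Since gcd(82, 91) = 1, 82 is invertible modulo 91, thus a − b ≡ 0 (mod 91), i.e. a = b.
So g is injective.
We now compute 82⁻¹ mod 91 explicitly. Euclid's algorithm: 91 = 1·82 + 9, 82 = 9·9 + 1; back-substituting gives 1 = 10·82 − 9·91, so 82⁻¹ ≡ 10 (mod 91).
Since g is injective, we find g⁻¹(22): we need 82x ≡ 22 − 4 ≡ 18 (mod 91). Using 82⁻¹ = 10: x ≡ 10·18 = 180 = 1·91 + 89, so x = 89.
Check: g(89) = 82·89 + 4 = 7302 = 80·91 + 22 ≡ 22 (mod 91).

89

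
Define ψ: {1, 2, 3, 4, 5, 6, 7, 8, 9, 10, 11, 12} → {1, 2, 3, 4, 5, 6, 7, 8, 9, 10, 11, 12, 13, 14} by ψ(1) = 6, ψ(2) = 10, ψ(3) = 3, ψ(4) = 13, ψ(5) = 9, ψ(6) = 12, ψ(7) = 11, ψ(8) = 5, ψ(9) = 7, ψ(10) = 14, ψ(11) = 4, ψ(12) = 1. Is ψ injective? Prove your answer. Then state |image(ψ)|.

The values ψ(1), …, ψ(12) are 6, 10, 3, 13, 9, 12, 11, 5, 7, 14, 4, 1 — all distinct.
So ψ(u) = ψ(v) only when u = v, and ψ is injective.
The image of ψ is {1, 3, 4, 5, 6, 7, 9, 10, 11, 12, 13, 14}, which has 12 elements.

12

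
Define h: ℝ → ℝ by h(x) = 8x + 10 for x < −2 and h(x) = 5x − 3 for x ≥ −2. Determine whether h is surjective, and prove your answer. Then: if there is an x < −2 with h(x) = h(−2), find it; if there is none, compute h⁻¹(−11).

-23/8

Both pieces are strictly increasing (slopes 8 and 5), so each is injective on its own interval.
The left piece maps (−∞, −2) onto (−∞, −6); the right piece maps [−2, ∞) onto [−13, ∞).
The union (−∞, −6) ∪ [−13, ∞) covers ℝ, so h is surjective.
For the follow-up: the images overlap, so an x < −2 with h(x) = h(−2) exists. h(−2) = −13; solving 8x + 10 = −13 for x < −2 gives x = (−13 − 10)/8 = −23/8.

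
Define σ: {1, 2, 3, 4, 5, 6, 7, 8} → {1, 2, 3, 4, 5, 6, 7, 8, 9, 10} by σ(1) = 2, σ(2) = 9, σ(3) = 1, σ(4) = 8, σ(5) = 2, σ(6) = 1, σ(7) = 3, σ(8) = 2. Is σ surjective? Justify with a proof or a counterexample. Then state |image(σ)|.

No element maps to 4, so σ is not surjective.
The image of σ is {1, 2, 3, 8, 9}, which has 5 elements.

5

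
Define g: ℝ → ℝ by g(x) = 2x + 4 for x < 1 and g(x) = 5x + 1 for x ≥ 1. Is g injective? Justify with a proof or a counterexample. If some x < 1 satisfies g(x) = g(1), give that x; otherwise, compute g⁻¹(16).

Both pieces are strictly increasing (slopes 2 and 5), so each is injective on its own interval.
The left piece maps (−∞, 1) onto (−∞, 6); the right piece maps [1, ∞) onto [6, ∞).
These images are disjoint, so no value is attained by both pieces. Thus g is injective.
Because the two images are disjoint, no x < 1 has g(x) = g(1), so we compute g⁻¹(16): 16 lies in [6, ∞), so solve 5x + 1 = 16: x = (16 − 1)/5 = 3.

3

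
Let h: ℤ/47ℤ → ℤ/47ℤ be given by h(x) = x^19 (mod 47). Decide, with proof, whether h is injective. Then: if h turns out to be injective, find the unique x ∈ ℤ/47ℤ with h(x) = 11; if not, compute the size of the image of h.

Since 47 is prime, the nonzero elements of ℤ/47ℤ form a cyclic group of order 46.
As gcd(19, 46) = 1, raising to the 19th power is a bijection on this group: if u^19 ≡ v^19 then (uv^{−1})^19 = 1, and the only element of order dividing gcd(19, 46) = 1 is 1, so u = v.
With h(0) = 0 this makes h injective on all of ℤ/47ℤ, hence bijective (finite equal-size domain and codomain). In particular h is injective.
Since h is injective, we find the preimage of 11. The inverse of x ↦ x^19 on (ℤ/47ℤ)^× is x ↦ x^17, because 19·17 = 323 = 7·46 + 1 ≡ 1 (mod 46) and x^{46} = 1 for x ≠ 0 (Fermat). So h⁻¹(11) = 11^17 mod 47.
Repeated squaring mod 47: 11^1 ≡ 11, 11^2 ≡ 11² = 121 ≡ 27, 11^4 ≡ 27² = 729 ≡ 24, 11^8 ≡ 24² = 576 ≡ 12, 11^16 ≡ 12² = 144 ≡ 3. Since 17 = 16 + 1, 11^17 ≡ 3·11: 3·11 = 33. So 11^17 ≡ 33 (mod 47).
Hence h⁻¹(11) = 33.

33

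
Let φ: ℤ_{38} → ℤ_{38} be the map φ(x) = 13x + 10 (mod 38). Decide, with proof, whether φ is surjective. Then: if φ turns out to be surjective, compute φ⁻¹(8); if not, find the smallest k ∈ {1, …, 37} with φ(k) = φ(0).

32

Since gcd(13, 38) = 1, 13 is invertible modulo 38. Euclid's algorithm: 38 = 2·13 + 12, 13 = 1·12 + 1; back-substituting gives 1 = 3·13 − 1·38, so 13⁻¹ ≡ 3 (mod 38).
For any y ∈ ℤ_{38}, x = 3(y − 10) mod 38 satisfies φ(x) = 13·3(y − 10) + 10 ≡ y (since 13·3 ≡ 1 mod 38). So every y has a preimage.
Therefore φ is surjective.
Since φ is surjective, we find φ⁻¹(8): we need 13x ≡ 8 − 10 ≡ 36 (mod 38). Using 13⁻¹ = 3: x ≡ 3·36 = 108 = 2·38 + 32, so x = 32.
Check: φ(32) = 13·32 + 10 = 426 = 11·38 + 8 ≡ 8 (mod 38).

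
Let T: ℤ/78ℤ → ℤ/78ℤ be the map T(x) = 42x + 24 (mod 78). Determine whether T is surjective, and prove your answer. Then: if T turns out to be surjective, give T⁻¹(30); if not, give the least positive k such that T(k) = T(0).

Recall: surjectivity means every element of the codomain has a preimage under T.
Since gcd(42, 78) = 6, we have 42x ≡ 0 (mod 6) for all x, so T(x) ≡ 0 (mod 6).
But 1 ≢ 0 (mod 6), so 1 ∈ ℤ/78ℤ has no preimage. Thus T is not surjective.
Since T is not surjective, we find the least positive k with T(k) = T(0): this means 42k ≡ 0 (mod 78), i.e. 78 ∣ 42k. Since gcd(42, 78) = 6, dividing through by 6 this holds exactly when 13 ∣ 7k, and as gcd(7, 13) = 1, exactly when 13 ∣ k.
The smallest positive such k is 13.

13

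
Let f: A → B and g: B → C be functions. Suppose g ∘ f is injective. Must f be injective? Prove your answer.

Suppose f(x_1) = f(x_2). Applying g: (g ∘ f)(x_1) = (g ∘ f)(x_2). Since g ∘ f is injective, x_1 = x_2. So f is injective.

injective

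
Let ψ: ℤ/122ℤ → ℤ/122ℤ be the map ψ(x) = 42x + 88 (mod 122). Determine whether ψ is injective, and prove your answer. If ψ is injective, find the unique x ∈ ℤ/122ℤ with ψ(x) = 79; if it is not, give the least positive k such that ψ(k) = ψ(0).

Recall: ψ is injective when ψ(u) = ψ(v) forces u = v.
We have gcd(42, 122) = 2 > 1. Taking u = 0 and v = 61: ψ(0) = 88 and ψ(61) = 42·61 + 88 = 2650 ≡ 88 (mod 122).
So ψ(0) = ψ(61) while 0 ≠ 61, so ψ is not injective.
Since ψ is not injective, we find the least positive k with ψ(k) = ψ(0): this means 42k ≡ 0 (mod 122), i.e. 122 ∣ 42k. Since gcd(42, 122) = 2, dividing through by 2 this holds exactly when 61 ∣ 21k, and as gcd(21, 61) = 1, exactly when 61 ∣ k.
The smallest positive such k is 61.

61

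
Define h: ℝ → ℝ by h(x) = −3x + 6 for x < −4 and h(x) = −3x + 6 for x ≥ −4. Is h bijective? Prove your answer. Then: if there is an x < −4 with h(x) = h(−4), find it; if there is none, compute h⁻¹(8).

Both pieces are strictly decreasing (slopes −3 and −3), so each is injective on its own interval.
The left piece maps (−∞, −4) onto (18, ∞); the right piece maps [−4, ∞) onto (−∞, 18].
Since 18 = 18, the images partition ℝ: h is injective and surjective, hence bijective.
Because the two images are disjoint, no x < −4 has h(x) = h(−4), so we compute h⁻¹(8): 8 lies in (−∞, 18], so solve −3x + 6 = 8: x = (8 − 6)/(−3) = −2/3.

-2/3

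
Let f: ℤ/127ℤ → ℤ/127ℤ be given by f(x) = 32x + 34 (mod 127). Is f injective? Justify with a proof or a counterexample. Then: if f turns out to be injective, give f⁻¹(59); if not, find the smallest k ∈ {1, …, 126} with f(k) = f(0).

100

Recall: injectivity means: for all x_1, x_2 in the domain, f(x_1) = f(x_2) implies x_1 = x_2.
If f(x_1) = f(x_2), then 32x_1 ≡ 32x_2 (mod 127). Because gcd(32, 127) = 1, we may cancel 32 to get x_1 ≡ x_2 (mod 127).
Hence f is injective.
We now compute 32⁻¹ mod 127 explicitly. Euclid's algorithm: 127 = 3·32 + 31, 32 = 1·31 + 1; back-substituting gives 1 = 4·32 − 1·127, so 32⁻¹ ≡ 4 (mod 127).
Since f is injective, we compute f⁻¹(59): solve 32x + 34 ≡ 59 (mod 127), i.e. 32x ≡ 25 (mod 127).
Multiplying by 32⁻¹ = 4 gives x ≡ 4·25 = 100 ≡ 100 (mod 127).
Check: f(100) = 32·100 + 34 = 3234 = 25·127 + 59 ≡ 59 (mod 127).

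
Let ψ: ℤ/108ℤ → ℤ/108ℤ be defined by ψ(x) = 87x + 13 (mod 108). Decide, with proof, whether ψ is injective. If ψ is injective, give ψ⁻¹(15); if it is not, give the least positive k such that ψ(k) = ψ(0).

We have gcd(87, 108) = 3 > 1. Taking s = 0 and t = 36: ψ(0) = 13 and ψ(36) = 87·36 + 13 = 3145 ≡ 13 (mod 108).
So ψ(0) = ψ(36) while 0 ≠ 36, thus ψ is not injective.
Since ψ is not injective, we find the least positive k with ψ(k) = ψ(0): this means 87k ≡ 0 (mod 108), i.e. 108 ∣ 87k. Since gcd(87, 108) = 3, dividing through by 3 this holds exactly when 36 ∣ 29k, and as gcd(29, 36) = 1, exactly when 36 ∣ k.
The smallest positive such k is 36.

36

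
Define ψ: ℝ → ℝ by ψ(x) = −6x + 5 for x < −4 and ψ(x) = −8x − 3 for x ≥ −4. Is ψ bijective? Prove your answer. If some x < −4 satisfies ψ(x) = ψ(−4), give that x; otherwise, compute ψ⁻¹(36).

Both pieces are strictly decreasing (slopes −6 and −8), so each is injective on its own interval.
The left piece maps (−∞, −4) onto (29, ∞); the right piece maps [−4, ∞) onto (−∞, 29].
Since 29 = 29, the images partition ℝ: ψ is injective and surjective, hence bijective.
Because the two images are disjoint, no x < −4 has ψ(x) = ψ(−4), so we compute ψ⁻¹(36): 36 lies in (29, ∞), so solve −6x + 5 = 36: x = (36 − 5)/(−6) = −31/6.

-31/6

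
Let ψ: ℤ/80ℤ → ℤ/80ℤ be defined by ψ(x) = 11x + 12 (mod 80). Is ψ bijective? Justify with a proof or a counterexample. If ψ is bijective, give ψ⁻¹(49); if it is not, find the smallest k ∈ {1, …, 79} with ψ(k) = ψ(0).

Suppose ψ(s) = ψ(t) in ℤ/80ℤ. Then 11s + 12 ≡ 11t + 12 (mod 80), thus 11(s − t) ≡ 0 (mod 80).
Since gcd(11, 80) = 1, 11 is invertible modulo 80, therefore s − t ≡ 0 (mod 80), i.e. s = t.
We now compute 11⁻¹ mod 80 explicitly. Euclid's algorithm: 80 = 7·11 + 3, 11 = 3·3 + 2, 3 = 1·2 + 1; back-substituting gives 1 = 51·11 − 7·80, so 11⁻¹ ≡ 51 (mod 80).
For any y ∈ ℤ/80ℤ, x = 51(y − 12) mod 80 satisfies ψ(x) = 11·51(y − 12) + 12 ≡ y (since 11·51 ≡ 1 mod 80). So every y has a preimage.
Therefore ψ is bijective.
Since ψ is bijective, we compute ψ⁻¹(49): solve 11x + 12 ≡ 49 (mod 80), i.e. 11x ≡ 37 (mod 80).
Multiplying by 11⁻¹ = 51 gives x ≡ 51·37 = 1887 = 23·80 + 47 ≡ 47 (mod 80).
Check: ψ(47) = 11·47 + 12 = 529 = 6·80 + 49 ≡ 49 (mod 80).

47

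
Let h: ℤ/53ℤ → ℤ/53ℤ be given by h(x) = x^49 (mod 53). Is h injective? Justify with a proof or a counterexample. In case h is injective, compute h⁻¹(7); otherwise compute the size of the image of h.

37

Since 53 is prime, the nonzero elements of ℤ/53ℤ form a cyclic group of order 52.
As gcd(49, 52) = 1, raising to the 49th power is a bijection on this group: if u^49 ≡ v^49 then (uv^{−1})^49 = 1, and the only element of order dividing gcd(49, 52) = 1 is 1, so u = v.
With h(0) = 0 this makes h injective on all of ℤ/53ℤ, hence bijective (finite equal-size domain and codomain). In particular h is injective.
Since h is injective, we find the preimage of 7. The inverse of x ↦ x^49 on (ℤ/53ℤ)^× is x ↦ x^17, because 49·17 = 833 = 16·52 + 1 ≡ 1 (mod 52) and x^{52} = 1 for x ≠ 0 (Fermat). So h⁻¹(7) = 7^17 mod 53.
Repeated squaring mod 53: 7^1 ≡ 7, 7^2 ≡ 7² = 49, 7^4 ≡ 49² = 2401 ≡ 16, 7^8 ≡ 16² = 256 ≡ 44, 7^16 ≡ 44² = 1936 ≡ 28. Since 17 = 16 + 1, 7^17 ≡ 28·7: 28·7 = 196 ≡ 37. So 7^17 ≡ 37 (mod 53).
Hence h⁻¹(7) = 37.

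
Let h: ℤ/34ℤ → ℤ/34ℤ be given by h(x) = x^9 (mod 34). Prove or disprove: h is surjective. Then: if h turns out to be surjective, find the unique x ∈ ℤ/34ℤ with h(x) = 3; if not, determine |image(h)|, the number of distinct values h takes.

Computing x^9 mod 34 for each x (by repeated squaring, reducing mod 34 at every step), the values h(0), h(1), …, h(33) are: 0, 1, 2, 31, 4, 29, 28, 27, 8, 9, 24, 23, 22, 13, 20, 15, 16, 17, 18, 19, 14, 21, 12, 11, 10, 25, 26, 7, 6, 5, 30, 3, 32, 33.
Every element of ℤ/34ℤ appears exactly once in this list, so h is a bijection, and in particular surjective.
Since h is surjective, we read off the preimage of 3 from the same table: h(31) = 3, so h⁻¹(3) = 31.

31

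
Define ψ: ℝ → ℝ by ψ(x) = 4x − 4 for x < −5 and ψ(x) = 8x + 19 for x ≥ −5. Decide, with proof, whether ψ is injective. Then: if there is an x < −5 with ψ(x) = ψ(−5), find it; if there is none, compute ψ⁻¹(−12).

Both pieces are strictly increasing (slopes 4 and 8), so each is injective on its own interval.
The left piece maps (−∞, −5) onto (−∞, −24); the right piece maps [−5, ∞) onto [−21, ∞).
These images are disjoint, so no value is attained by both pieces. Thus ψ is injective.
Because the two images are disjoint, no x < −5 has ψ(x) = ψ(−5), so we compute ψ⁻¹(−12): −12 lies in [−21, ∞), so solve 8x + 19 = −12: x = (−12 − 19)/8 = −31/8.

-31/8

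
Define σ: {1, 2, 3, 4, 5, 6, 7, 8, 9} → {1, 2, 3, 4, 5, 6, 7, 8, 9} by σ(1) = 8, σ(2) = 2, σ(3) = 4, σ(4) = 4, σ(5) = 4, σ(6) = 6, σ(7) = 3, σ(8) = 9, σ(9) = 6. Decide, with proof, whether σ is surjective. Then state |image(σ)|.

6

No element maps to 1, so σ is not surjective.
The image of σ is {2, 3, 4, 6, 8, 9}, which has 6 elements.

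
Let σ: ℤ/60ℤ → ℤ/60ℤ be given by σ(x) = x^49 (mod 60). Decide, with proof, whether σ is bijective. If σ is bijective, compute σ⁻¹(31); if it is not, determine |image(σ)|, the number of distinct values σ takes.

45

σ(0) = 0^49 = 0.
σ(30): Repeated squaring mod 60: 30^1 ≡ 30, 30^2 ≡ 30² = 900 ≡ 0, 30^4 ≡ 0² = 0, 30^8 ≡ 0² = 0, 30^16 ≡ 0² = 0, 30^32 ≡ 0² = 0. Since 49 = 32 + 16 + 1, 30^49 ≡ 0·0·30: 0·0 = 0, then 0·30 = 0. So 30^49 ≡ 0 (mod 60).
So σ(0) = σ(30) = 0 while 0 ≠ 30, therefore σ is not injective, hence not bijective.
Since σ is not bijective, we determine |image(σ)|. Computing x^49 mod 60 for each x (by repeated squaring, reducing mod 60 at every step), the values σ(0), σ(1), …, σ(59) are: 0, 1, 32, 3, 4, 5, 36, 7, 8, 9, 40, 11, 12, 13, 44, 15, 16, 17, 48, 19, 20, 21, 52, 23, 24, 25, 56, 27, 28, 29, 0, 31, 32, 33, 4, 35, 36, 37, 8, 39, 40, 41, 12, 43, 44, 45, 16, 47, 48, 49, 20, 51, 52, 53, 24, 55, 56, 57, 28, 59.
The distinct values are {0, 1, 3, 4, 5, 7, 8, 9, 11, 12, 13, 15, 16, 17, 19, 20, 21, 23, 24, 25, 27, 28, 29, 31, 32, 33, 35, 36, 37, 39, 40, 41, 43, 44, 45, 47, 48, 49, 51, 52, 53, 55, 56, 57, 59}; there are 45 of them.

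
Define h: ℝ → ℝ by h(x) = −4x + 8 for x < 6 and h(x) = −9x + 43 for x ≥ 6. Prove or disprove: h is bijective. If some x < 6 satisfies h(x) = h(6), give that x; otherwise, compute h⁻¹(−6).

19/4

Both pieces are strictly decreasing (slopes −4 and −9), so each is injective on its own interval.
The left piece maps (−∞, 6) onto (−16, ∞); the right piece maps [6, ∞) onto (−∞, −11].
These images overlap. In particular h(6) = −11 (right piece), and solving −4x + 8 = −11 on the left piece gives x = 19/4 < 6.
So h(19/4) = h(6) with 19/4 ≠ 6, and h is not injective, hence not bijective. This x = 19/4 is the requested value below 6.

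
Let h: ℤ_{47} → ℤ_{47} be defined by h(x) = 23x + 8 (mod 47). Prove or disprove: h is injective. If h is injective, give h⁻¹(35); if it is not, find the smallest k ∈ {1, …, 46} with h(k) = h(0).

If h(s) = h(t), then 23s ≡ 23t (mod 47). Because gcd(23, 47) = 1, we may cancel 23 to get s ≡ t (mod 47).
Thus h is injective.
We now compute 23⁻¹ mod 47 explicitly. Euclid's algorithm: 47 = 2·23 + 1; back-substituting gives 1 = 45·23 − 22·47, so 23⁻¹ ≡ 45 (mod 47).
Since h is injective, we compute h⁻¹(35): solve 23x + 8 ≡ 35 (mod 47), i.e. 23x ≡ 27 (mod 47).
Multiplying by 23⁻¹ = 45 gives x ≡ 45·27 = 1215 = 25·47 + 40 ≡ 40 (mod 47).
Check: h(40) = 23·40 + 8 = 928 = 19·47 + 35 ≡ 35 (mod 47).

40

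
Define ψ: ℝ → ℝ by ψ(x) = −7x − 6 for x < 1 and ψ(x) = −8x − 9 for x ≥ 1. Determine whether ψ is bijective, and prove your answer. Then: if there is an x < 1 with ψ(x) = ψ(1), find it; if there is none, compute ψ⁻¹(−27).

Both pieces are strictly decreasing (slopes −7 and −8), so each is injective on its own interval.
The left piece maps (−∞, 1) onto (−13, ∞); the right piece maps [1, ∞) onto (−∞, −17].
The images leave a gap (−13 has no preimage), so ψ is not surjective, hence not bijective.
Because the two images are disjoint, no x < 1 has ψ(x) = ψ(1), so we compute ψ⁻¹(−27): −27 lies in (−∞, −17], so solve −8x − 9 = −27: x = (−27 + 9)/(−8) = 9/4.

9/4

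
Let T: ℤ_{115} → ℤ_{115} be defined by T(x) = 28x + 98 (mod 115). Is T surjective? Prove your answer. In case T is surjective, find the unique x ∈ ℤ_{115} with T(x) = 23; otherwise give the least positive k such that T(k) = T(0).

100

Recall that T is surjective if every y in the codomain equals T(x) for some x in the domain.
Since gcd(28, 115) = 1, 28 is invertible modulo 115. Euclid's algorithm: 115 = 4·28 + 3, 28 = 9·3 + 1; back-substituting gives 1 = 37·28 − 9·115, so 28⁻¹ ≡ 37 (mod 115).
Then y ↦ 37(y − 98) is a two-sided inverse to T, so every y ∈ ℤ_{115} has a preimage.
Therefore T is surjective.
Since T is surjective, we find T⁻¹(23): we need 28x ≡ 23 − 98 ≡ 40 (mod 115). Using 28⁻¹ = 37: x ≡ 37·40 = 1480 = 12·115 + 100, so x = 100.
Check: T(100) = 28·100 + 98 = 2898 = 25·115 + 23 ≡ 23 (mod 115).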